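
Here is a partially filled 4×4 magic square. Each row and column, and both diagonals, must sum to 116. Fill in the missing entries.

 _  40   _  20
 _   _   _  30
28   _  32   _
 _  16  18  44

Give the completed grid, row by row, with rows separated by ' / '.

14 40 42 20 / 36 26 24 30 / 28 34 32 22 / 38 16 18 44

Row 4 must total 116; the given cells sum to 78, so (4,1) = 38.
The remaining cell in column 4 is (3,4) = 116 − 94 = 22.
Using row 3: 28 + 32 + 22 + ? → (3,2) = 116 − 82 = 34.
Column 2 must total 116; the given cells sum to 90, so (2,2) = 26.
Using main diagonal: 26 + 32 + 44 + ? → (1,1) = 116 − 102 = 14.
Anti-diagonal must total 116; the given cells sum to 92, so (2,3) = 24.
Row 1: 14 + 40 + 20 + ? = 116, so (1,3) = 42.
Row 2: 26 + 24 + 30 + ? = 116, so (2,1) = 36.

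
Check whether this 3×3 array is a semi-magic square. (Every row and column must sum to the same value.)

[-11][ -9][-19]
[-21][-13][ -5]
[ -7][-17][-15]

Row 1: -11 + (-9) + (-19) = -39.
Row 2: -21 + (-13) + (-5) = -39.
Row 3: -7 + (-17) + (-15) = -39.
Column 1: -11 + (-21) + (-7) = -39.
Column 2: -9 + (-13) + (-17) = -39.
Column 3: -19 + (-5) + (-15) = -39.
All lines sum to -39.

Yes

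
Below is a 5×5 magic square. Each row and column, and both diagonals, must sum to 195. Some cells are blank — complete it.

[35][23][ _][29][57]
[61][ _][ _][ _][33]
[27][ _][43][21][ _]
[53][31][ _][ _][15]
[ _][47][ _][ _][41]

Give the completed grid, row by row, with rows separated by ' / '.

From row 1, 195 − (35 + 23 + 29 + 57) gives (1,3) = 51.
Column 1 must total 195; the given cells sum to 176, so (5,1) = 19.
Using column 5: 57 + 33 + 15 + 41 + ? → (3,5) = 195 − 146 = 49.
Anti-diagonal: 57 + 43 + 31 + 19 + ? = 195, so (2,4) = 45.
From row 3, 195 − (27 + 43 + 21 + 49) gives (3,2) = 55.
Column 2: 23 + 55 + 31 + 47 + ? = 195, so (2,2) = 39.
Main diagonal: 35 + 39 + 43 + 41 + ? = 195, so (4,4) = 37.
From row 2, 195 − (61 + 39 + 45 + 33) gives (2,3) = 17.
Row 4 must total 195; the given cells sum to 136, so (4,3) = 59.
Column 3 must total 195; the given cells sum to 170, so (5,3) = 25.
Column 4 must total 195; the given cells sum to 132, so (5,4) = 63.

35 23 51 29 57 / 61 39 17 45 33 / 27 55 43 21 49 / 53 31 59 37 15 / 19 47 25 63 41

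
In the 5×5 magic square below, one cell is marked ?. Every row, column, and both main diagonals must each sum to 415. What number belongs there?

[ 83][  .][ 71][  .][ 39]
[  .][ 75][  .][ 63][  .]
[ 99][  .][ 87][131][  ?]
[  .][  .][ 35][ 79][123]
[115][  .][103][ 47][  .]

From column 3, 415 − (71 + 87 + 35 + 103) gives (2,3) = 119.
Column 4 must total 415; the given cells sum to 320, so (1,4) = 95.
From main diagonal, 415 − (83 + 75 + 87 + 79) gives (5,5) = 91.
Anti-diagonal: 39 + 63 + 87 + 115 + ? = 415, so (4,2) = 111.
From row 1, 415 − (83 + 71 + 95 + 39) gives (1,2) = 127.
Row 4 must total 415; the given cells sum to 348, so (4,1) = 67.
Row 5: 115 + 103 + 47 + 91 + ? = 415, so (5,2) = 59.
Column 1: 83 + 99 + 67 + 115 + ? = 415, so (2,1) = 51.
Using column 2: 127 + 75 + 111 + 59 + ? → (3,2) = 415 − 372 = 43.
Row 2 needs 415; the known cells sum to 308, so (2,5) = 107.
Row 3: 99 + 43 + 87 + 131 + ? = 415, so (3,5) = 55.

55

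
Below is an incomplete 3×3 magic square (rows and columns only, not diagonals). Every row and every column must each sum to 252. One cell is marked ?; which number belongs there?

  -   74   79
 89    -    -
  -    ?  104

84

Row 1: 74 + 79 + ? = 252, so (1,1) = 99.
Column 1: 99 + 89 + ? = 252, so (3,1) = 64.
The remaining cell in column 3 is (2,3) = 252 − 183 = 69.
Row 2 must total 252; the given cells sum to 158, so (2,2) = 94.
Row 3 must total 252; the given cells sum to 168, so (3,2) = 84.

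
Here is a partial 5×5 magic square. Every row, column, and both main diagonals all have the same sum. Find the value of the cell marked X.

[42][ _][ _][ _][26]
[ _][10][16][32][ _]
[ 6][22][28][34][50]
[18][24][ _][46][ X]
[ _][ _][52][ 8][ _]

Row 3 is complete and sums to 140; that is the magic constant.
Column 4 must total 140; the given cells sum to 120, so (1,4) = 20.
Main diagonal must total 140; the given cells sum to 126, so (5,5) = 14.
From anti-diagonal, 140 − (26 + 32 + 28 + 24) gives (5,1) = 30.
From row 5, 140 − (30 + 52 + 8 + 14) gives (5,2) = 36.
Column 1 must total 140; the given cells sum to 96, so (2,1) = 44.
Using column 2: 10 + 22 + 24 + 36 + ? → (1,2) = 140 − 92 = 48.
Row 1 must total 140; the given cells sum to 136, so (1,3) = 4.
Row 2: 44 + 10 + 16 + 32 + ? = 140, so (2,5) = 38.
From column 3, 140 − (4 + 16 + 28 + 52) gives (4,3) = 40.
Column 5 needs 140; the known cells sum to 128, so (4,5) = 12.

12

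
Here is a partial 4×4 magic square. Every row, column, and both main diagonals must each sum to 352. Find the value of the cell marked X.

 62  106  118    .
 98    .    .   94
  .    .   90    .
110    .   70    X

114

The remaining cell in row 1 is (1,4) = 352 − 286 = 66.
Using column 1: 62 + 98 + 110 + ? → (3,1) = 352 − 270 = 82.
Column 3: 118 + 90 + 70 + ? = 352, so (2,3) = 74.
Anti-diagonal needs 352; the known cells sum to 250, so (3,2) = 102.
Row 2 needs 352; the known cells sum to 266, so (2,2) = 86.
Row 3 must total 352; the given cells sum to 274, so (3,4) = 78.
From column 2, 352 − (106 + 86 + 102) gives (4,2) = 58.
The remaining cell in column 4 is (4,4) = 352 − 238 = 114.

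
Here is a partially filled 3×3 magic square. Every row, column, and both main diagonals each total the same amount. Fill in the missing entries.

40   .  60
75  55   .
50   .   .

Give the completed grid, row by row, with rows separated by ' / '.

40 65 60 / 75 55 35 / 50 45 70

Anti-diagonal is already complete: 60 + 55 + 50 = 165, so that is the magic constant.
Using row 1: 40 + 60 + ? → (1,2) = 165 − 100 = 65.
From row 2, 165 − (75 + 55) gives (2,3) = 35.
Column 2 must total 165; the given cells sum to 120, so (3,2) = 45.
Column 3 must total 165; the given cells sum to 95, so (3,3) = 70.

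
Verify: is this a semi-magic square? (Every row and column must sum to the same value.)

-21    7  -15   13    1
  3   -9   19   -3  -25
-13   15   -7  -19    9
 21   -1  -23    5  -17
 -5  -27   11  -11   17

Yes

Row 1: -21 + 7 + (-15) + 13 + 1 = -15.
Row 2: 3 + (-9) + 19 + (-3) + (-25) = -15.
Row 3: -13 + 15 + (-7) + (-19) + 9 = -15.
Row 4: 21 + (-1) + (-23) + 5 + (-17) = -15.
Row 5: -5 + (-27) + 11 + (-11) + 17 = -15.
Column 1: -21 + 3 + (-13) + 21 + (-5) = -15.
Column 2: 7 + (-9) + 15 + (-1) + (-27) = -15.
Column 3: -15 + 19 + (-7) + (-23) + 11 = -15.
Column 4: 13 + (-3) + (-19) + 5 + (-11) = -15.
Column 5: 1 + (-25) + 9 + (-17) + 17 = -15.
All lines sum to -15.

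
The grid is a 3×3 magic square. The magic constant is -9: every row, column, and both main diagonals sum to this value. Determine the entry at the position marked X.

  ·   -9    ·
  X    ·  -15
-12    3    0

Column 2 must total -9; the given cells sum to -6, so (2,2) = -3.
From column 3, -9 − (-15 + 0) gives (1,3) = 6.
Main diagonal: -3 + 0 + ? = -9, so (1,1) = -6.
Row 2: -3 + (-15) + ? = -9, so (2,1) = 9.

9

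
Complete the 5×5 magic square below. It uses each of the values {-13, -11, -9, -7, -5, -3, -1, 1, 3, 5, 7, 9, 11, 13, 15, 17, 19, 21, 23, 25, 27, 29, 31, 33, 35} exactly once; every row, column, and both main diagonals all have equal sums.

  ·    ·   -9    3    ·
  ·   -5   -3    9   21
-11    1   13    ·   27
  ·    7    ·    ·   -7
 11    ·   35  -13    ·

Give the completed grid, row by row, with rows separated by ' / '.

17 29 -9 3 15 / 33 -5 -3 9 21 / -11 1 13 25 27 / 5 7 19 31 -7 / 11 23 35 -13 -1

The 25 entries sum to 275, so each line sums to 275/5 = 55.
Row 2 needs 55; the known cells sum to 22, so (2,1) = 33.
Row 3 must total 55; the given cells sum to 30, so (3,4) = 25.
Column 3 must total 55; the given cells sum to 36, so (4,3) = 19.
Column 4: 3 + 9 + 25 + (-13) + ? = 55, so (4,4) = 31.
Anti-diagonal needs 55; the known cells sum to 40, so (1,5) = 15.
Using row 4: 7 + 19 + 31 + (-7) + ? → (4,1) = 55 − 50 = 5.
Using column 1: 33 + (-11) + 5 + 11 + ? → (1,1) = 55 − 38 = 17.
Column 5 must total 55; the given cells sum to 56, so (5,5) = -1.
Row 1 must total 55; the given cells sum to 26, so (1,2) = 29.
Row 5 needs 55; the known cells sum to 32, so (5,2) = 23.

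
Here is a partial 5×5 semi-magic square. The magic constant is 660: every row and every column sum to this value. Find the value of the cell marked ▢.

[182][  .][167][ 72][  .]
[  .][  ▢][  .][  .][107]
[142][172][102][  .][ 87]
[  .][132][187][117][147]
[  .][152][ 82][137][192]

From row 3, 660 − (142 + 172 + 102 + 87) gives (3,4) = 157.
Row 4 must total 660; the given cells sum to 583, so (4,1) = 77.
Row 5 needs 660; the known cells sum to 563, so (5,1) = 97.
Column 1: 182 + 142 + 77 + 97 + ? = 660, so (2,1) = 162.
Column 3: 167 + 102 + 187 + 82 + ? = 660, so (2,3) = 122.
From column 4, 660 − (72 + 157 + 117 + 137) gives (2,4) = 177.
Column 5 needs 660; the known cells sum to 533, so (1,5) = 127.
Row 1 needs 660; the known cells sum to 548, so (1,2) = 112.
Row 2 needs 660; the known cells sum to 568, so (2,2) = 92.

92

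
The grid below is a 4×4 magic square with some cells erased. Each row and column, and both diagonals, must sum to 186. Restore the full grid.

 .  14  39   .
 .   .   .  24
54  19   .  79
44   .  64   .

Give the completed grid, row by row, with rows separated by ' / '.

Row 3 needs 186; the known cells sum to 152, so (3,3) = 34.
Using column 3: 39 + 34 + 64 + ? → (2,3) = 186 − 137 = 49.
Anti-diagonal: 49 + 19 + 44 + ? = 186, so (1,4) = 74.
Row 1 must total 186; the given cells sum to 127, so (1,1) = 59.
The remaining cell in column 1 is (2,1) = 186 − 157 = 29.
The remaining cell in column 4 is (4,4) = 186 − 177 = 9.
Using main diagonal: 59 + 34 + 9 + ? → (2,2) = 186 − 102 = 84.
Row 4 needs 186; the known cells sum to 117, so (4,2) = 69.

59 14 39 74 / 29 84 49 24 / 54 19 34 79 / 44 69 64 9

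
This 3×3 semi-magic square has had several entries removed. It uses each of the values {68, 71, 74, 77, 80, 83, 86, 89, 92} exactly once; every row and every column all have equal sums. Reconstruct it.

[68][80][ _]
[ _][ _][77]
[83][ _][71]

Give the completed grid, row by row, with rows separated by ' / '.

The 9 entries sum to 720, so each line sums to 720/3 = 240.
Row 1: 68 + 80 + ? = 240, so (1,3) = 92.
Row 3 needs 240; the known cells sum to 154, so (3,2) = 86.
The remaining cell in column 1 is (2,1) = 240 − 151 = 89.
Using column 2: 80 + 86 + ? → (2,2) = 240 − 166 = 74.

68 80 92 / 89 74 77 / 83 86 71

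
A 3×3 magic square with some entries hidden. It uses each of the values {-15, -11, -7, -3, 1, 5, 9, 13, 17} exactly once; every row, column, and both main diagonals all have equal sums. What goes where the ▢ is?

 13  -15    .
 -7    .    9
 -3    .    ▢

The 9 entries sum to 9, so each line sums to 9/3 = 3.
Row 1 needs 3; the known cells sum to -2, so (1,3) = 5.
Row 2: -7 + 9 + ? = 3, so (2,2) = 1.
Column 2: -15 + 1 + ? = 3, so (3,2) = 17.
Using column 3: 5 + 9 + ? → (3,3) = 3 − 14 = -11.

-11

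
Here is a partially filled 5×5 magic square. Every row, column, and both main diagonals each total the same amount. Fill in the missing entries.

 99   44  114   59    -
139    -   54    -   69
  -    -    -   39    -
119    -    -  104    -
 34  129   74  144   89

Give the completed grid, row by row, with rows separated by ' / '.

99 44 114 59 154 / 139 84 54 124 69 / 79 149 94 39 109 / 119 64 134 104 49 / 34 129 74 144 89

Row 5 is already complete: 34 + 129 + 74 + 144 + 89 = 470, so that is the magic constant.
Using row 1: 99 + 44 + 114 + 59 + ? → (1,5) = 470 − 316 = 154.
From column 1, 470 − (99 + 139 + 119 + 34) gives (3,1) = 79.
The remaining cell in column 4 is (2,4) = 470 − 346 = 124.
Row 2 needs 470; the known cells sum to 386, so (2,2) = 84.
From main diagonal, 470 − (99 + 84 + 104 + 89) gives (3,3) = 94.
From anti-diagonal, 470 − (154 + 124 + 94 + 34) gives (4,2) = 64.
Column 2: 44 + 84 + 64 + 129 + ? = 470, so (3,2) = 149.
The remaining cell in column 3 is (4,3) = 470 − 336 = 134.
Row 3 needs 470; the known cells sum to 361, so (3,5) = 109.
From row 4, 470 − (119 + 64 + 134 + 104) gives (4,5) = 49.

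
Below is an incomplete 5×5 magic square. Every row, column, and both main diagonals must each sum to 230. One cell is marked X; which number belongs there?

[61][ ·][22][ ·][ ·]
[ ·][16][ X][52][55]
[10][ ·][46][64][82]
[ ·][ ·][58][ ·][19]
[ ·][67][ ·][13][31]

From row 3, 230 − (10 + 46 + 64 + 82) gives (3,2) = 28.
From column 5, 230 − (55 + 82 + 19 + 31) gives (1,5) = 43.
From main diagonal, 230 − (61 + 16 + 46 + 31) gives (4,4) = 76.
The remaining cell in column 4 is (1,4) = 230 − 205 = 25.
Using row 1: 61 + 22 + 25 + 43 + ? → (1,2) = 230 − 151 = 79.
Column 2 needs 230; the known cells sum to 190, so (4,2) = 40.
Anti-diagonal: 43 + 52 + 46 + 40 + ? = 230, so (5,1) = 49.
Row 4 must total 230; the given cells sum to 193, so (4,1) = 37.
Row 5: 49 + 67 + 13 + 31 + ? = 230, so (5,3) = 70.
From column 1, 230 − (61 + 10 + 37 + 49) gives (2,1) = 73.
From column 3, 230 − (22 + 46 + 58 + 70) gives (2,3) = 34.

34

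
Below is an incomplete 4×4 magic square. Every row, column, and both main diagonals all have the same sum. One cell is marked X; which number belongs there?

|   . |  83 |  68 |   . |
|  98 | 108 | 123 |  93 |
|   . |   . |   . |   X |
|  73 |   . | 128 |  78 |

113

Row 2 is complete and sums to 422; that is the magic constant.
Row 4: 73 + 128 + 78 + ? = 422, so (4,2) = 143.
From column 2, 422 − (83 + 108 + 143) gives (3,2) = 88.
Column 3: 68 + 123 + 128 + ? = 422, so (3,3) = 103.
Main diagonal must total 422; the given cells sum to 289, so (1,1) = 133.
Anti-diagonal needs 422; the known cells sum to 284, so (1,4) = 138.
Using column 1: 133 + 98 + 73 + ? → (3,1) = 422 − 304 = 118.
Using column 4: 138 + 93 + 78 + ? → (3,4) = 422 − 309 = 113.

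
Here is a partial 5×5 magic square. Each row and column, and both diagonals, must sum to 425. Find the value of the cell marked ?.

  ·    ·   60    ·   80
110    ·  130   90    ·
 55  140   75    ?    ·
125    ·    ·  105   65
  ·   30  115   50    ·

Column 3 needs 425; the known cells sum to 380, so (4,3) = 45.
The remaining cell in row 4 is (4,2) = 425 − 340 = 85.
Anti-diagonal must total 425; the given cells sum to 330, so (5,1) = 95.
Row 5 needs 425; the known cells sum to 290, so (5,5) = 135.
Using column 1: 110 + 55 + 125 + 95 + ? → (1,1) = 425 − 385 = 40.
The remaining cell in main diagonal is (2,2) = 425 − 355 = 70.
Row 2: 110 + 70 + 130 + 90 + ? = 425, so (2,5) = 25.
Column 2 must total 425; the given cells sum to 325, so (1,2) = 100.
From column 5, 425 − (80 + 25 + 65 + 135) gives (3,5) = 120.
Row 1 needs 425; the known cells sum to 280, so (1,4) = 145.
The remaining cell in row 3 is (3,4) = 425 − 390 = 35.

35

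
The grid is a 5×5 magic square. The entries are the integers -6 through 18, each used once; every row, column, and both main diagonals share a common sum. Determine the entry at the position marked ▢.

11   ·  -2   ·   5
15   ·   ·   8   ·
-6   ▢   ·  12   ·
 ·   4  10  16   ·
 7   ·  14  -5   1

0

The entries are -6 through 18, which sum to 150, so each line sums to 150/5 = 30.
Row 5 needs 30; the known cells sum to 17, so (5,2) = 13.
From column 1, 30 − (11 + 15 + (-6) + 7) gives (4,1) = 3.
The remaining cell in column 4 is (1,4) = 30 − 31 = -1.
Using anti-diagonal: 5 + 8 + 4 + 7 + ? → (3,3) = 30 − 24 = 6.
Row 1: 11 + (-2) + (-1) + 5 + ? = 30, so (1,2) = 17.
Using row 4: 3 + 4 + 10 + 16 + ? → (4,5) = 30 − 33 = -3.
Column 3: -2 + 6 + 10 + 14 + ? = 30, so (2,3) = 2.
From main diagonal, 30 − (11 + 6 + 16 + 1) gives (2,2) = -4.
Row 2: 15 + (-4) + 2 + 8 + ? = 30, so (2,5) = 9.
Column 2: 17 + (-4) + 4 + 13 + ? = 30, so (3,2) = 0.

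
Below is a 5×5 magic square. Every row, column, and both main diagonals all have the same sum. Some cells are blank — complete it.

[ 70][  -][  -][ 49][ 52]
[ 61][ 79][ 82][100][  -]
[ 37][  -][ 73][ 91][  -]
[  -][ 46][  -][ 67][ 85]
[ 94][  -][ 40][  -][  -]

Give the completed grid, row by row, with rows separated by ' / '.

70 88 106 49 52 / 61 79 82 100 43 / 37 55 73 91 109 / 103 46 64 67 85 / 94 97 40 58 76

Anti-diagonal is already complete: 52 + 100 + 73 + 46 + 94 = 365, so that is the magic constant.
Row 2 needs 365; the known cells sum to 322, so (2,5) = 43.
Column 1 must total 365; the given cells sum to 262, so (4,1) = 103.
Column 4 must total 365; the given cells sum to 307, so (5,4) = 58.
From main diagonal, 365 − (70 + 79 + 73 + 67) gives (5,5) = 76.
From row 4, 365 − (103 + 46 + 67 + 85) gives (4,3) = 64.
Row 5 needs 365; the known cells sum to 268, so (5,2) = 97.
Column 3: 82 + 73 + 64 + 40 + ? = 365, so (1,3) = 106.
Column 5 must total 365; the given cells sum to 256, so (3,5) = 109.
Row 1: 70 + 106 + 49 + 52 + ? = 365, so (1,2) = 88.
Row 3: 37 + 73 + 91 + 109 + ? = 365, so (3,2) = 55.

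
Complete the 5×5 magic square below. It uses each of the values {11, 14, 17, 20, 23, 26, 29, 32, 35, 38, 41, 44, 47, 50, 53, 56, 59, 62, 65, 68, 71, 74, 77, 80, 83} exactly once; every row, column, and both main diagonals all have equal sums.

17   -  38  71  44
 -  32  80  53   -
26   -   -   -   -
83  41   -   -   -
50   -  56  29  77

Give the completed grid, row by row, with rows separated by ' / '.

The 25 entries sum to 1175, so each line sums to 1175/5 = 235.
The remaining cell in row 1 is (1,2) = 235 − 170 = 65.
Row 5: 50 + 56 + 29 + 77 + ? = 235, so (5,2) = 23.
From column 1, 235 − (17 + 26 + 83 + 50) gives (2,1) = 59.
Column 2 needs 235; the known cells sum to 161, so (3,2) = 74.
From anti-diagonal, 235 − (44 + 53 + 41 + 50) gives (3,3) = 47.
From row 2, 235 − (59 + 32 + 80 + 53) gives (2,5) = 11.
Column 3: 38 + 80 + 47 + 56 + ? = 235, so (4,3) = 14.
Main diagonal: 17 + 32 + 47 + 77 + ? = 235, so (4,4) = 62.
Row 4 must total 235; the given cells sum to 200, so (4,5) = 35.
Using column 4: 71 + 53 + 62 + 29 + ? → (3,4) = 235 − 215 = 20.
Column 5 must total 235; the given cells sum to 167, so (3,5) = 68.

17 65 38 71 44 / 59 32 80 53 11 / 26 74 47 20 68 / 83 41 14 62 35 / 50 23 56 29 77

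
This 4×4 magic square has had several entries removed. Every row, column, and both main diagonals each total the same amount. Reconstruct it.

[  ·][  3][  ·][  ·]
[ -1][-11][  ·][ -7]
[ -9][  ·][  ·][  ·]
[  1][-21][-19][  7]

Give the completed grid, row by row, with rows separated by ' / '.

Row 4 is already complete: 1 + -21 + -19 + 7 = -32, so that is the magic constant.
The remaining cell in row 2 is (2,3) = -32 − (-19) = -13.
The remaining cell in column 1 is (1,1) = -32 − (-9) = -23.
The remaining cell in column 2 is (3,2) = -32 − (-29) = -3.
Main diagonal: -23 + (-11) + 7 + ? = -32, so (3,3) = -5.
The remaining cell in anti-diagonal is (1,4) = -32 − (-15) = -17.
From row 1, -32 − (-23 + 3 + (-17)) gives (1,3) = 5.
From row 3, -32 − (-9 + (-3) + (-5)) gives (3,4) = -15.

-23 3 5 -17 / -1 -11 -13 -7 / -9 -3 -5 -15 / 1 -21 -19 7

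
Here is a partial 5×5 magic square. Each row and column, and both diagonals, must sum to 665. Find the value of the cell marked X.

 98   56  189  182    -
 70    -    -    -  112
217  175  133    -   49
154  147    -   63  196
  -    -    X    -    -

Using row 1: 98 + 56 + 189 + 182 + ? → (1,5) = 665 − 525 = 140.
Row 3: 217 + 175 + 133 + 49 + ? = 665, so (3,4) = 91.
The remaining cell in row 4 is (4,3) = 665 − 560 = 105.
Using column 1: 98 + 70 + 217 + 154 + ? → (5,1) = 665 − 539 = 126.
Column 5: 140 + 112 + 49 + 196 + ? = 665, so (5,5) = 168.
Main diagonal: 98 + 133 + 63 + 168 + ? = 665, so (2,2) = 203.
Anti-diagonal must total 665; the given cells sum to 546, so (2,4) = 119.
Row 2 must total 665; the given cells sum to 504, so (2,3) = 161.
The remaining cell in column 2 is (5,2) = 665 − 581 = 84.
Using column 3: 189 + 161 + 133 + 105 + ? → (5,3) = 665 − 588 = 77.

77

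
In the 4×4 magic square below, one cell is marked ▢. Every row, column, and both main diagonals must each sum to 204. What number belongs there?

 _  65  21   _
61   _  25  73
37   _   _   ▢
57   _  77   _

33

Using row 2: 61 + 25 + 73 + ? → (2,2) = 204 − 159 = 45.
Column 1 needs 204; the known cells sum to 155, so (1,1) = 49.
Column 3 needs 204; the known cells sum to 123, so (3,3) = 81.
Main diagonal needs 204; the known cells sum to 175, so (4,4) = 29.
From row 1, 204 − (49 + 65 + 21) gives (1,4) = 69.
Row 4 must total 204; the given cells sum to 163, so (4,2) = 41.
Using column 2: 65 + 45 + 41 + ? → (3,2) = 204 − 151 = 53.
Column 4 needs 204; the known cells sum to 171, so (3,4) = 33.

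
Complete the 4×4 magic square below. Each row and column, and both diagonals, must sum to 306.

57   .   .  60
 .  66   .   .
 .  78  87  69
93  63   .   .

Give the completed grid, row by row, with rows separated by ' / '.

57 99 90 60 / 84 66 75 81 / 72 78 87 69 / 93 63 54 96

Row 3: 78 + 87 + 69 + ? = 306, so (3,1) = 72.
From column 1, 306 − (57 + 72 + 93) gives (2,1) = 84.
The remaining cell in column 2 is (1,2) = 306 − 207 = 99.
Main diagonal: 57 + 66 + 87 + ? = 306, so (4,4) = 96.
From anti-diagonal, 306 − (60 + 78 + 93) gives (2,3) = 75.
Row 1: 57 + 99 + 60 + ? = 306, so (1,3) = 90.
Row 2 must total 306; the given cells sum to 225, so (2,4) = 81.
Row 4 needs 306; the known cells sum to 252, so (4,3) = 54.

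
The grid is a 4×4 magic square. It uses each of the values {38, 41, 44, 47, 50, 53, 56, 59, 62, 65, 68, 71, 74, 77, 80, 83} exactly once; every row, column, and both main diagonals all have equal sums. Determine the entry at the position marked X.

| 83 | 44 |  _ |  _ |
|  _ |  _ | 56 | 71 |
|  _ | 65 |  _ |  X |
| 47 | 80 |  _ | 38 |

The 16 entries sum to 968, so each line sums to 968/4 = 242.
Row 4: 47 + 80 + 38 + ? = 242, so (4,3) = 77.
Using column 2: 44 + 65 + 80 + ? → (2,2) = 242 − 189 = 53.
Using main diagonal: 83 + 53 + 38 + ? → (3,3) = 242 − 174 = 68.
Using anti-diagonal: 56 + 65 + 47 + ? → (1,4) = 242 − 168 = 74.
Row 1 needs 242; the known cells sum to 201, so (1,3) = 41.
The remaining cell in row 2 is (2,1) = 242 − 180 = 62.
Column 1 needs 242; the known cells sum to 192, so (3,1) = 50.
Column 4 needs 242; the known cells sum to 183, so (3,4) = 59.

59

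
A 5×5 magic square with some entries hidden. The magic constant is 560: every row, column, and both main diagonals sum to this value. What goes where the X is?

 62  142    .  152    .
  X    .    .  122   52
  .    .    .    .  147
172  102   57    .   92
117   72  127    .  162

Row 4 needs 560; the known cells sum to 423, so (4,4) = 137.
Row 5: 117 + 72 + 127 + 162 + ? = 560, so (5,4) = 82.
From column 4, 560 − (152 + 122 + 137 + 82) gives (3,4) = 67.
Using column 5: 52 + 147 + 92 + 162 + ? → (1,5) = 560 − 453 = 107.
Using anti-diagonal: 107 + 122 + 102 + 117 + ? → (3,3) = 560 − 448 = 112.
Row 1: 62 + 142 + 152 + 107 + ? = 560, so (1,3) = 97.
From column 3, 560 − (97 + 112 + 57 + 127) gives (2,3) = 167.
From main diagonal, 560 − (62 + 112 + 137 + 162) gives (2,2) = 87.
The remaining cell in row 2 is (2,1) = 560 − 428 = 132.

132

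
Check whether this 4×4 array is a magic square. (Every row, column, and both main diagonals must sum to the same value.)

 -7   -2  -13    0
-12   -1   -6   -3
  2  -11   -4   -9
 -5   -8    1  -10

Yes

Row 1: -7 + (-2) + (-13) + 0 = -22.
Row 2: -12 + (-1) + (-6) + (-3) = -22.
Row 3: 2 + (-11) + (-4) + (-9) = -22.
Row 4: -5 + (-8) + 1 + (-10) = -22.
Column 1: -7 + (-12) + 2 + (-5) = -22.
Column 2: -2 + (-1) + (-11) + (-8) = -22.
Column 3: -13 + (-6) + (-4) + 1 = -22.
Column 4: 0 + (-3) + (-9) + (-10) = -22.
Main diagonal: -7 + (-1) + (-4) + (-10) = -22.
Anti-diagonal: 0 + (-6) + (-11) + (-5) = -22.
All lines sum to -22.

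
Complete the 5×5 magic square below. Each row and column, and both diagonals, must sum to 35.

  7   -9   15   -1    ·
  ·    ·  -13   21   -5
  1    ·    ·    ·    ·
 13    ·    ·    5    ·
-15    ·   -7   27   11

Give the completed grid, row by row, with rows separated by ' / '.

Row 1 needs 35; the known cells sum to 12, so (1,5) = 23.
Row 5 must total 35; the given cells sum to 16, so (5,2) = 19.
Using column 1: 7 + 1 + 13 + (-15) + ? → (2,1) = 35 − 6 = 29.
Using column 4: -1 + 21 + 5 + 27 + ? → (3,4) = 35 − 52 = -17.
Row 2: 29 + (-13) + 21 + (-5) + ? = 35, so (2,2) = 3.
Using main diagonal: 7 + 3 + 5 + 11 + ? → (3,3) = 35 − 26 = 9.
From anti-diagonal, 35 − (23 + 21 + 9 + (-15)) gives (4,2) = -3.
Using column 2: -9 + 3 + (-3) + 19 + ? → (3,2) = 35 − 10 = 25.
Column 3 needs 35; the known cells sum to 4, so (4,3) = 31.
Row 3: 1 + 25 + 9 + (-17) + ? = 35, so (3,5) = 17.
From row 4, 35 − (13 + (-3) + 31 + 5) gives (4,5) = -11.

7 -9 15 -1 23 / 29 3 -13 21 -5 / 1 25 9 -17 17 / 13 -3 31 5 -11 / -15 19 -7 27 11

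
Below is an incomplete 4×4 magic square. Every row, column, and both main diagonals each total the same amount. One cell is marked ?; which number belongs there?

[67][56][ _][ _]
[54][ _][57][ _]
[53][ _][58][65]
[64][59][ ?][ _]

Column 1 is complete and sums to 238; that is the magic constant.
Row 3 must total 238; the given cells sum to 176, so (3,2) = 62.
Column 2 needs 238; the known cells sum to 177, so (2,2) = 61.
The remaining cell in main diagonal is (4,4) = 238 − 186 = 52.
Using anti-diagonal: 57 + 62 + 64 + ? → (1,4) = 238 − 183 = 55.
Row 1 must total 238; the given cells sum to 178, so (1,3) = 60.
Row 2 must total 238; the given cells sum to 172, so (2,4) = 66.
Row 4 must total 238; the given cells sum to 175, so (4,3) = 63.

63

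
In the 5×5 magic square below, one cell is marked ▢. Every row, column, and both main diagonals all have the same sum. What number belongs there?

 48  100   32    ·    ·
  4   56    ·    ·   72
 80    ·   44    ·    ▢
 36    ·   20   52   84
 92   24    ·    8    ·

28

Column 1 is complete and sums to 260; that is the magic constant.
The remaining cell in row 4 is (4,2) = 260 − 192 = 68.
Column 2: 100 + 56 + 68 + 24 + ? = 260, so (3,2) = 12.
Main diagonal needs 260; the known cells sum to 200, so (5,5) = 60.
Row 5 must total 260; the given cells sum to 184, so (5,3) = 76.
Column 3 must total 260; the given cells sum to 172, so (2,3) = 88.
Row 2 needs 260; the known cells sum to 220, so (2,4) = 40.
The remaining cell in anti-diagonal is (1,5) = 260 − 244 = 16.
Row 1: 48 + 100 + 32 + 16 + ? = 260, so (1,4) = 64.
Column 4: 64 + 40 + 52 + 8 + ? = 260, so (3,4) = 96.
Using column 5: 16 + 72 + 84 + 60 + ? → (3,5) = 260 − 232 = 28.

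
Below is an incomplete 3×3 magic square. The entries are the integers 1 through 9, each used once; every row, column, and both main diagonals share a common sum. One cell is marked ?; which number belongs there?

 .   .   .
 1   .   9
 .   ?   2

The entries are 1 through 9, which sum to 45, so each line sums to 45/3 = 15.
Row 2 must total 15; the given cells sum to 10, so (2,2) = 5.
Column 3 needs 15; the known cells sum to 11, so (1,3) = 4.
Main diagonal needs 15; the known cells sum to 7, so (1,1) = 8.
The remaining cell in anti-diagonal is (3,1) = 15 − 9 = 6.
Using row 1: 8 + 4 + ? → (1,2) = 15 − 12 = 3.
Row 3 must total 15; the given cells sum to 8, so (3,2) = 7.

7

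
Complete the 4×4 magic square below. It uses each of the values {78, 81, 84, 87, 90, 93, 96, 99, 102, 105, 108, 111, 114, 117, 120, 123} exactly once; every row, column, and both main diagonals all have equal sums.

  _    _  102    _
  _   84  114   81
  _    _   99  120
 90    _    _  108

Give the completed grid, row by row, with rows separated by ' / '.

The 16 entries sum to 1608, so each line sums to 1608/4 = 402.
Row 2 needs 402; the known cells sum to 279, so (2,1) = 123.
Column 3 needs 402; the known cells sum to 315, so (4,3) = 87.
From column 4, 402 − (81 + 120 + 108) gives (1,4) = 93.
Main diagonal needs 402; the known cells sum to 291, so (1,1) = 111.
Anti-diagonal needs 402; the known cells sum to 297, so (3,2) = 105.
Row 1 must total 402; the given cells sum to 306, so (1,2) = 96.
Using row 3: 105 + 99 + 120 + ? → (3,1) = 402 − 324 = 78.
From row 4, 402 − (90 + 87 + 108) gives (4,2) = 117.

111 96 102 93 / 123 84 114 81 / 78 105 99 120 / 90 117 87 108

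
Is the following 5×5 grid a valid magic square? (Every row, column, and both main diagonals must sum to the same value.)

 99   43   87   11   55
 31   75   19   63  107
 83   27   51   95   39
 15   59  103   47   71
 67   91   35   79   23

Yes

Row 1: 99 + 43 + 87 + 11 + 55 = 295.
Row 2: 31 + 75 + 19 + 63 + 107 = 295.
Row 3: 83 + 27 + 51 + 95 + 39 = 295.
Row 4: 15 + 59 + 103 + 47 + 71 = 295.
Row 5: 67 + 91 + 35 + 79 + 23 = 295.
Column 1: 99 + 31 + 83 + 15 + 67 = 295.
Column 2: 43 + 75 + 27 + 59 + 91 = 295.
Column 3: 87 + 19 + 51 + 103 + 35 = 295.
Column 4: 11 + 63 + 95 + 47 + 79 = 295.
Column 5: 55 + 107 + 39 + 71 + 23 = 295.
Main diagonal: 99 + 75 + 51 + 47 + 23 = 295.
Anti-diagonal: 55 + 63 + 51 + 59 + 67 = 295.
All lines sum to 295.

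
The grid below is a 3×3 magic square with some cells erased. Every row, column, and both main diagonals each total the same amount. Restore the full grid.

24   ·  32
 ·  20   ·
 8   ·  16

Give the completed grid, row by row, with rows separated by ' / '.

24 4 32 / 28 20 12 / 8 36 16

Anti-diagonal is already complete: 32 + 20 + 8 = 60, so that is the magic constant.
Row 1: 24 + 32 + ? = 60, so (1,2) = 4.
The remaining cell in row 3 is (3,2) = 60 − 24 = 36.
Column 1 must total 60; the given cells sum to 32, so (2,1) = 28.
Using column 3: 32 + 16 + ? → (2,3) = 60 − 48 = 12.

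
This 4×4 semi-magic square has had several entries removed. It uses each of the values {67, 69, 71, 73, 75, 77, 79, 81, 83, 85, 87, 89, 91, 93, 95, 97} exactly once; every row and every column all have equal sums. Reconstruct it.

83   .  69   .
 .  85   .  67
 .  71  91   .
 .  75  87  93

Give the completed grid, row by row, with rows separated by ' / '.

The 16 entries sum to 1312, so each line sums to 1312/4 = 328.
Row 4 must total 328; the given cells sum to 255, so (4,1) = 73.
The remaining cell in column 2 is (1,2) = 328 − 231 = 97.
Using column 3: 69 + 91 + 87 + ? → (2,3) = 328 − 247 = 81.
Row 1 must total 328; the given cells sum to 249, so (1,4) = 79.
Row 2: 85 + 81 + 67 + ? = 328, so (2,1) = 95.
Column 1 must total 328; the given cells sum to 251, so (3,1) = 77.
Column 4 needs 328; the known cells sum to 239, so (3,4) = 89.

83 97 69 79 / 95 85 81 67 / 77 71 91 89 / 73 75 87 93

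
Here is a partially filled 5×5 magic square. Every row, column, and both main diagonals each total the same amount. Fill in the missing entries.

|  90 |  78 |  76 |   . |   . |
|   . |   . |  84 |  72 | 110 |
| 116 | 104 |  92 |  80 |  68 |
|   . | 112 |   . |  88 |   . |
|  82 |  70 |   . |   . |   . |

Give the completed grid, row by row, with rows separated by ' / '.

Row 3 is already complete: 116 + 104 + 92 + 80 + 68 = 460, so that is the magic constant.
Using column 2: 78 + 104 + 112 + 70 + ? → (2,2) = 460 − 364 = 96.
The remaining cell in main diagonal is (5,5) = 460 − 366 = 94.
Using anti-diagonal: 72 + 92 + 112 + 82 + ? → (1,5) = 460 − 358 = 102.
Row 1 needs 460; the known cells sum to 346, so (1,4) = 114.
Using row 2: 96 + 84 + 72 + 110 + ? → (2,1) = 460 − 362 = 98.
Column 1 must total 460; the given cells sum to 386, so (4,1) = 74.
Column 4 needs 460; the known cells sum to 354, so (5,4) = 106.
Column 5: 102 + 110 + 68 + 94 + ? = 460, so (4,5) = 86.
Using row 4: 74 + 112 + 88 + 86 + ? → (4,3) = 460 − 360 = 100.
Row 5 must total 460; the given cells sum to 352, so (5,3) = 108.

90 78 76 114 102 / 98 96 84 72 110 / 116 104 92 80 68 / 74 112 100 88 86 / 82 70 108 106 94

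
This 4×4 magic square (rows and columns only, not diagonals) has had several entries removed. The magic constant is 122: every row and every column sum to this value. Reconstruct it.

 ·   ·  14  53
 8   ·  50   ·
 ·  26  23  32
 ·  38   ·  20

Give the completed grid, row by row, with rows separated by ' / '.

44 11 14 53 / 8 47 50 17 / 41 26 23 32 / 29 38 35 20

Row 3 needs 122; the known cells sum to 81, so (3,1) = 41.
From column 3, 122 − (14 + 50 + 23) gives (4,3) = 35.
From column 4, 122 − (53 + 32 + 20) gives (2,4) = 17.
Row 2 must total 122; the given cells sum to 75, so (2,2) = 47.
Row 4 must total 122; the given cells sum to 93, so (4,1) = 29.
Column 1: 8 + 41 + 29 + ? = 122, so (1,1) = 44.
The remaining cell in column 2 is (1,2) = 122 − 111 = 11.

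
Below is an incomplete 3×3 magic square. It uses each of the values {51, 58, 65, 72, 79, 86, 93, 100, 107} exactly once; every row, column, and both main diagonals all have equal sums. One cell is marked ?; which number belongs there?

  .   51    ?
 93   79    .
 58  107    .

100

The 9 entries sum to 711, so each line sums to 711/3 = 237.
Row 2 needs 237; the known cells sum to 172, so (2,3) = 65.
Row 3 needs 237; the known cells sum to 165, so (3,3) = 72.
Column 1 needs 237; the known cells sum to 151, so (1,1) = 86.
From column 3, 237 − (65 + 72) gives (1,3) = 100.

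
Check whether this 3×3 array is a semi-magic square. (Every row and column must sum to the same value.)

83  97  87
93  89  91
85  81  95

Row 1: 83 + 97 + 87 = 267.
Row 2: 93 + 89 + 91 = 273.
Row 3: 85 + 81 + 95 = 261.
Column 1: 83 + 93 + 85 = 261.
Column 2: 97 + 89 + 81 = 267.
Column 3: 87 + 91 + 95 = 273.

No — column 1 sums to 261 but column 3 sums to 273.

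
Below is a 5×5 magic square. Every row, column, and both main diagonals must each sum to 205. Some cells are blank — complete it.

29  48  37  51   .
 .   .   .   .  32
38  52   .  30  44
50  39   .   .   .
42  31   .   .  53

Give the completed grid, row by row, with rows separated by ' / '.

29 48 37 51 40 / 46 35 49 43 32 / 38 52 41 30 44 / 50 39 33 47 36 / 42 31 45 34 53

Row 1: 29 + 48 + 37 + 51 + ? = 205, so (1,5) = 40.
Using row 3: 38 + 52 + 30 + 44 + ? → (3,3) = 205 − 164 = 41.
The remaining cell in column 1 is (2,1) = 205 − 159 = 46.
Column 2 must total 205; the given cells sum to 170, so (2,2) = 35.
The remaining cell in column 5 is (4,5) = 205 − 169 = 36.
Using main diagonal: 29 + 35 + 41 + 53 + ? → (4,4) = 205 − 158 = 47.
Anti-diagonal must total 205; the given cells sum to 162, so (2,4) = 43.
From row 2, 205 − (46 + 35 + 43 + 32) gives (2,3) = 49.
Row 4 needs 205; the known cells sum to 172, so (4,3) = 33.
Using column 3: 37 + 49 + 41 + 33 + ? → (5,3) = 205 − 160 = 45.
The remaining cell in column 4 is (5,4) = 205 − 171 = 34.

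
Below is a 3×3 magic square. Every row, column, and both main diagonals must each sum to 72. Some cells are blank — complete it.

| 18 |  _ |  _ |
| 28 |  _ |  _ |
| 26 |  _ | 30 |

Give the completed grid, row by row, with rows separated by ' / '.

The remaining cell in row 3 is (3,2) = 72 − 56 = 16.
The remaining cell in main diagonal is (2,2) = 72 − 48 = 24.
The remaining cell in anti-diagonal is (1,3) = 72 − 50 = 22.
From row 1, 72 − (18 + 22) gives (1,2) = 32.
From row 2, 72 − (28 + 24) gives (2,3) = 20.

18 32 22 / 28 24 20 / 26 16 30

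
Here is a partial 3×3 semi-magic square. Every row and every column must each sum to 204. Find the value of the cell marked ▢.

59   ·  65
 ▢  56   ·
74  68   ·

Using row 1: 59 + 65 + ? → (1,2) = 204 − 124 = 80.
Using row 3: 74 + 68 + ? → (3,3) = 204 − 142 = 62.
Column 1 needs 204; the known cells sum to 133, so (2,1) = 71.

71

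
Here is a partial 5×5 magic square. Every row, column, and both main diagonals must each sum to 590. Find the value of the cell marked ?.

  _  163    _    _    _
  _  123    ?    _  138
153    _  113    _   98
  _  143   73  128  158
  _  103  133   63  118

Using row 4: 143 + 73 + 128 + 158 + ? → (4,1) = 590 − 502 = 88.
Row 5 needs 590; the known cells sum to 417, so (5,1) = 173.
Using column 2: 163 + 123 + 143 + 103 + ? → (3,2) = 590 − 532 = 58.
Column 5 needs 590; the known cells sum to 512, so (1,5) = 78.
Main diagonal must total 590; the given cells sum to 482, so (1,1) = 108.
Anti-diagonal must total 590; the given cells sum to 507, so (2,4) = 83.
From row 3, 590 − (153 + 58 + 113 + 98) gives (3,4) = 168.
The remaining cell in column 1 is (2,1) = 590 − 522 = 68.
Column 4 needs 590; the known cells sum to 442, so (1,4) = 148.
Row 1: 108 + 163 + 148 + 78 + ? = 590, so (1,3) = 93.
Row 2 needs 590; the known cells sum to 412, so (2,3) = 178.

178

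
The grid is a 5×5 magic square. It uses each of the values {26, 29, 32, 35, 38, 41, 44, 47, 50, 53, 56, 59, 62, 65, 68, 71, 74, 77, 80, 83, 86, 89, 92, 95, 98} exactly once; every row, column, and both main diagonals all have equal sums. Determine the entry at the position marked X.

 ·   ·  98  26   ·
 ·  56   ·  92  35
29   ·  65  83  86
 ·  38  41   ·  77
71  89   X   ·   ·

The 25 entries sum to 1550, so each line sums to 1550/5 = 310.
Row 3 needs 310; the known cells sum to 263, so (3,2) = 47.
Column 2: 56 + 47 + 38 + 89 + ? = 310, so (1,2) = 80.
Anti-diagonal needs 310; the known cells sum to 266, so (1,5) = 44.
The remaining cell in row 1 is (1,1) = 310 − 248 = 62.
Column 5 needs 310; the known cells sum to 242, so (5,5) = 68.
The remaining cell in main diagonal is (4,4) = 310 − 251 = 59.
Row 4: 38 + 41 + 59 + 77 + ? = 310, so (4,1) = 95.
The remaining cell in column 1 is (2,1) = 310 − 257 = 53.
Column 4: 26 + 92 + 83 + 59 + ? = 310, so (5,4) = 50.
Row 2 needs 310; the known cells sum to 236, so (2,3) = 74.
Row 5 needs 310; the known cells sum to 278, so (5,3) = 32.

32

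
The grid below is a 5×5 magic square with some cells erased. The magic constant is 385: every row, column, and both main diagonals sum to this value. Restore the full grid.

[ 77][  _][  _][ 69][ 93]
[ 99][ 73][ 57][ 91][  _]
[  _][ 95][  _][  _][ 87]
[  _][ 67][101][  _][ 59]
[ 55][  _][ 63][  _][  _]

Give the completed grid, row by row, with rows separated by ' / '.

Using row 2: 99 + 73 + 57 + 91 + ? → (2,5) = 385 − 320 = 65.
From column 5, 385 − (93 + 65 + 87 + 59) gives (5,5) = 81.
Anti-diagonal must total 385; the given cells sum to 306, so (3,3) = 79.
Column 3: 57 + 79 + 101 + 63 + ? = 385, so (1,3) = 85.
Using main diagonal: 77 + 73 + 79 + 81 + ? → (4,4) = 385 − 310 = 75.
The remaining cell in row 1 is (1,2) = 385 − 324 = 61.
Row 4 needs 385; the known cells sum to 302, so (4,1) = 83.
Column 1 must total 385; the given cells sum to 314, so (3,1) = 71.
Column 2: 61 + 73 + 95 + 67 + ? = 385, so (5,2) = 89.
From row 3, 385 − (71 + 95 + 79 + 87) gives (3,4) = 53.
From row 5, 385 − (55 + 89 + 63 + 81) gives (5,4) = 97.

77 61 85 69 93 / 99 73 57 91 65 / 71 95 79 53 87 / 83 67 101 75 59 / 55 89 63 97 81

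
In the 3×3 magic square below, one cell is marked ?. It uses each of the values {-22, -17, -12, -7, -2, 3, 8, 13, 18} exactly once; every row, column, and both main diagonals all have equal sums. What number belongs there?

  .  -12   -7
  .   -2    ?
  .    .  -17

The 9 entries sum to -18, so each line sums to -18/3 = -6.
The remaining cell in row 1 is (1,1) = -6 − (-19) = 13.
Using column 2: -12 + (-2) + ? → (3,2) = -6 − (-14) = 8.
The remaining cell in column 3 is (2,3) = -6 − (-24) = 18.

18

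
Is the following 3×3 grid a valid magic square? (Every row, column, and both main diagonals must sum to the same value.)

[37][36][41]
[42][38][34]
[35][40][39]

Row 1: 37 + 36 + 41 = 114.
Row 2: 42 + 38 + 34 = 114.
Row 3: 35 + 40 + 39 = 114.
Column 1: 37 + 42 + 35 = 114.
Column 2: 36 + 38 + 40 = 114.
Column 3: 41 + 34 + 39 = 114.
Main diagonal: 37 + 38 + 39 = 114.
Anti-diagonal: 41 + 38 + 35 = 114.
All lines sum to 114.

Yes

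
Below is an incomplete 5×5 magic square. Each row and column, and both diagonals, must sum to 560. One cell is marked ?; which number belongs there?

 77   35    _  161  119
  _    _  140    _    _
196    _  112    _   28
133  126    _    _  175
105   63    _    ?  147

189

Using row 1: 77 + 35 + 161 + 119 + ? → (1,3) = 560 − 392 = 168.
Column 1 must total 560; the given cells sum to 511, so (2,1) = 49.
Column 5: 119 + 28 + 175 + 147 + ? = 560, so (2,5) = 91.
Anti-diagonal: 119 + 112 + 126 + 105 + ? = 560, so (2,4) = 98.
Row 2 must total 560; the given cells sum to 378, so (2,2) = 182.
The remaining cell in column 2 is (3,2) = 560 − 406 = 154.
Main diagonal must total 560; the given cells sum to 518, so (4,4) = 42.
From row 3, 560 − (196 + 154 + 112 + 28) gives (3,4) = 70.
The remaining cell in row 4 is (4,3) = 560 − 476 = 84.
Using column 3: 168 + 140 + 112 + 84 + ? → (5,3) = 560 − 504 = 56.
Using column 4: 161 + 98 + 70 + 42 + ? → (5,4) = 560 − 371 = 189.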